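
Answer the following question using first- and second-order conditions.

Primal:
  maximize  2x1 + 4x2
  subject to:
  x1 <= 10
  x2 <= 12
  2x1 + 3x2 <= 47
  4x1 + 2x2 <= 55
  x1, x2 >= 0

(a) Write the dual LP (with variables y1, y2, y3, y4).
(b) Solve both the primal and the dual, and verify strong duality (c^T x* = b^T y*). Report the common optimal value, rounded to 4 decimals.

The standard primal-dual pair for 'max c^T x s.t. A x <= b, x >= 0' is:
  Dual:  min b^T y  s.t.  A^T y >= c,  y >= 0.

So the dual LP is:
  minimize  10y1 + 12y2 + 47y3 + 55y4
  subject to:
    y1 + 2y3 + 4y4 >= 2
    y2 + 3y3 + 2y4 >= 4
    y1, y2, y3, y4 >= 0

Solving the primal: x* = (5.5, 12).
  primal value c^T x* = 59.
Solving the dual: y* = (0, 1, 1, 0).
  dual value b^T y* = 59.
Strong duality: c^T x* = b^T y*. Confirmed.

59


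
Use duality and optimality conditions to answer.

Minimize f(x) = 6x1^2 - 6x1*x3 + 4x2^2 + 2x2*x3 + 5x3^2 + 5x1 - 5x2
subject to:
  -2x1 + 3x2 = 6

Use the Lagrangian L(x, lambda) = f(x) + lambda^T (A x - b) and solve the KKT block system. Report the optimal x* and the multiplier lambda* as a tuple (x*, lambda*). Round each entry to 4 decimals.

Form the Lagrangian:
  L(x, lambda) = (1/2) x^T Q x + c^T x + lambda^T (A x - b)
Stationarity (grad_x L = 0): Q x + c + A^T lambda = 0.
Primal feasibility: A x = b.

This gives the KKT block system:
  [ Q   A^T ] [ x     ]   [-c ]
  [ A    0  ] [ lambda ] = [ b ]

Solving the linear system:
  x*      = (-1.0615, 1.2924, -0.8953)
  lambda* = (-1.1827)
  f(x*)   = -2.3364

x* = (-1.0615, 1.2924, -0.8953), lambda* = (-1.1827)


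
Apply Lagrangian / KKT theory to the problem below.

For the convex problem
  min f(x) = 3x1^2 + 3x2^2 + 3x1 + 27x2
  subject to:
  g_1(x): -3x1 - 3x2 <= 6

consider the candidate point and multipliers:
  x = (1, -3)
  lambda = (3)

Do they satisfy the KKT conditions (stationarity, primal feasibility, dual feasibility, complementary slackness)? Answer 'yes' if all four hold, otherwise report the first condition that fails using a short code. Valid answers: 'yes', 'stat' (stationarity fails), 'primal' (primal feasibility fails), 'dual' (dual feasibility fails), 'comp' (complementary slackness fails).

Gradient of f: grad f(x) = Q x + c = (9, 9)
Constraint values g_i(x) = a_i^T x - b_i:
  g_1((1, -3)) = 0
Stationarity residual: grad f(x) + sum_i lambda_i a_i = (0, 0)
  -> stationarity OK
Primal feasibility (all g_i <= 0): OK
Dual feasibility (all lambda_i >= 0): OK
Complementary slackness (lambda_i * g_i(x) = 0 for all i): OK

Verdict: yes, KKT holds.

yes


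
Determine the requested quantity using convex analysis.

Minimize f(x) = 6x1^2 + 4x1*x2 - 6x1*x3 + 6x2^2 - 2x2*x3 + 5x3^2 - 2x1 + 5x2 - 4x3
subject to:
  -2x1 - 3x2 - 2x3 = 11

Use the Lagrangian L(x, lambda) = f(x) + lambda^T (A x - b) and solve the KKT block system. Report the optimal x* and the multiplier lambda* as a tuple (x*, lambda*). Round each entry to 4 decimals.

Form the Lagrangian:
  L(x, lambda) = (1/2) x^T Q x + c^T x + lambda^T (A x - b)
Stationarity (grad_x L = 0): Q x + c + A^T lambda = 0.
Primal feasibility: A x = b.

This gives the KKT block system:
  [ Q   A^T ] [ x     ]   [-c ]
  [ A    0  ] [ lambda ] = [ b ]

Solving the linear system:
  x*      = (-1.0692, -1.7883, -1.7484)
  lambda* = (-5.7463)
  f(x*)   = 31.7002

x* = (-1.0692, -1.7883, -1.7484), lambda* = (-5.7463)


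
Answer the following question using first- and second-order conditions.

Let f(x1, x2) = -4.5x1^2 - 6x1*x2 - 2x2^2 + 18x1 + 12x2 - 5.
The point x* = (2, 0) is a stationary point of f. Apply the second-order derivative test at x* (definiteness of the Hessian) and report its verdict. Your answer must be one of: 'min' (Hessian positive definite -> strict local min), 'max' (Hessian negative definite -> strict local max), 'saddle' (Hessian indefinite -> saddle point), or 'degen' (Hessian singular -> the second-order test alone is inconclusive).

Compute the Hessian H = grad^2 f:
  H = [[-9, -6], [-6, -4]]
Verify stationarity: grad f(x*) = H x* + g = (0, 0).
Eigenvalues of H: -13, 0.
H has a zero eigenvalue (singular; negative semidefinite but not definite), so H is neither positive definite, negative definite, nor indefinite. The second-order test alone is inconclusive -> degen.
(Indeed, f is constant along the null direction of H through x*, so x* is not a strict local extremum.)

degen


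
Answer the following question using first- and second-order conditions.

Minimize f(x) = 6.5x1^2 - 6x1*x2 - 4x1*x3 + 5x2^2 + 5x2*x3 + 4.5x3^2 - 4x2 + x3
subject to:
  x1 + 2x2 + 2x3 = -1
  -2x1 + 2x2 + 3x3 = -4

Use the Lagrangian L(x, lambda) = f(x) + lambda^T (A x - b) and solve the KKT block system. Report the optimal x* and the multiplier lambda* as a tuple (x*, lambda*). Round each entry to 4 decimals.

Form the Lagrangian:
  L(x, lambda) = (1/2) x^T Q x + c^T x + lambda^T (A x - b)
Stationarity (grad_x L = 0): Q x + c + A^T lambda = 0.
Primal feasibility: A x = b.

This gives the KKT block system:
  [ Q   A^T ] [ x     ]   [-c ]
  [ A    0  ] [ lambda ] = [ b ]

Solving the linear system:
  x*      = (0.4981, 0.7568, -1.5058)
  lambda* = (-0.3359, 3.8108)
  f(x*)   = 5.1873

x* = (0.4981, 0.7568, -1.5058), lambda* = (-0.3359, 3.8108)


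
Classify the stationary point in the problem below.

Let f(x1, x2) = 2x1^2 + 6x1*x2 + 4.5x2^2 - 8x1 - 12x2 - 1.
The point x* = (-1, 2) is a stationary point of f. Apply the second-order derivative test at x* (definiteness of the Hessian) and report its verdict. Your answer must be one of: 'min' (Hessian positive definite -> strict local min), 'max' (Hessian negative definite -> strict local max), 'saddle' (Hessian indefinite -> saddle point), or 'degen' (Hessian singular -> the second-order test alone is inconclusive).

Compute the Hessian H = grad^2 f:
  H = [[4, 6], [6, 9]]
Verify stationarity: grad f(x*) = H x* + g = (0, 0).
Eigenvalues of H: 0, 13.
H has a zero eigenvalue (singular; positive semidefinite but not definite), so H is neither positive definite, negative definite, nor indefinite. The second-order test alone is inconclusive -> degen.
(Indeed, f is constant along the null direction of H through x*, so x* is not a strict local extremum.)

degen


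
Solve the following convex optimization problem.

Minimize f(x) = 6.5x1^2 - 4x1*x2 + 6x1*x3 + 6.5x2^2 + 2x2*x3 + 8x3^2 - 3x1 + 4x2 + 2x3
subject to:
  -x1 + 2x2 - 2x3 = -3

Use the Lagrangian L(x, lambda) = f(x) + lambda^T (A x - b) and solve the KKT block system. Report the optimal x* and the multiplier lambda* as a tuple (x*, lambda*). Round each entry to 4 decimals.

Form the Lagrangian:
  L(x, lambda) = (1/2) x^T Q x + c^T x + lambda^T (A x - b)
Stationarity (grad_x L = 0): Q x + c + A^T lambda = 0.
Primal feasibility: A x = b.

This gives the KKT block system:
  [ Q   A^T ] [ x     ]   [-c ]
  [ A    0  ] [ lambda ] = [ b ]

Solving the linear system:
  x*      = (0, -1, 0.5)
  lambda* = (4)
  f(x*)   = 4.5

x* = (0, -1, 0.5), lambda* = (4)


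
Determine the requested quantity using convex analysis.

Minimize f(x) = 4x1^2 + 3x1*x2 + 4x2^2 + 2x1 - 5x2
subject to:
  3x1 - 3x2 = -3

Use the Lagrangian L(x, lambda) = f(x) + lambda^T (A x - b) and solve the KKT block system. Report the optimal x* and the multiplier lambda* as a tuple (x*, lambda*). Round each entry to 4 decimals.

Form the Lagrangian:
  L(x, lambda) = (1/2) x^T Q x + c^T x + lambda^T (A x - b)
Stationarity (grad_x L = 0): Q x + c + A^T lambda = 0.
Primal feasibility: A x = b.

This gives the KKT block system:
  [ Q   A^T ] [ x     ]   [-c ]
  [ A    0  ] [ lambda ] = [ b ]

Solving the linear system:
  x*      = (-0.3636, 0.6364)
  lambda* = (-0.3333)
  f(x*)   = -2.4545

x* = (-0.3636, 0.6364), lambda* = (-0.3333)


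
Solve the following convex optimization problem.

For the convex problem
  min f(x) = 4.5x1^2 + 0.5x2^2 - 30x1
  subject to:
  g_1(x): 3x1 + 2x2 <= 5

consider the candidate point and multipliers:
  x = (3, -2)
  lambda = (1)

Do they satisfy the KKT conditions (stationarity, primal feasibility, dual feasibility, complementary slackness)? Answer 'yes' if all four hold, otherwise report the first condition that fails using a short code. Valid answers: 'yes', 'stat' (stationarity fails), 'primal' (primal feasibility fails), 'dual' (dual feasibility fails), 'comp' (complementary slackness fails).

Gradient of f: grad f(x) = Q x + c = (-3, -2)
Constraint values g_i(x) = a_i^T x - b_i:
  g_1((3, -2)) = 0
Stationarity residual: grad f(x) + sum_i lambda_i a_i = (0, 0)
  -> stationarity OK
Primal feasibility (all g_i <= 0): OK
Dual feasibility (all lambda_i >= 0): OK
Complementary slackness (lambda_i * g_i(x) = 0 for all i): OK

Verdict: yes, KKT holds.

yes


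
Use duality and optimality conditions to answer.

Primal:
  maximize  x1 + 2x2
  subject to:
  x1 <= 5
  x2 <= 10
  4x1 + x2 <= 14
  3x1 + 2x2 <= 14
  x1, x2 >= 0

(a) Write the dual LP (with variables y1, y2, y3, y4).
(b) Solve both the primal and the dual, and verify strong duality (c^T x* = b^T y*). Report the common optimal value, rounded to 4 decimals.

The standard primal-dual pair for 'max c^T x s.t. A x <= b, x >= 0' is:
  Dual:  min b^T y  s.t.  A^T y >= c,  y >= 0.

So the dual LP is:
  minimize  5y1 + 10y2 + 14y3 + 14y4
  subject to:
    y1 + 4y3 + 3y4 >= 1
    y2 + y3 + 2y4 >= 2
    y1, y2, y3, y4 >= 0

Solving the primal: x* = (0, 7).
  primal value c^T x* = 14.
Solving the dual: y* = (0, 0, 0, 1).
  dual value b^T y* = 14.
Strong duality: c^T x* = b^T y*. Confirmed.

14


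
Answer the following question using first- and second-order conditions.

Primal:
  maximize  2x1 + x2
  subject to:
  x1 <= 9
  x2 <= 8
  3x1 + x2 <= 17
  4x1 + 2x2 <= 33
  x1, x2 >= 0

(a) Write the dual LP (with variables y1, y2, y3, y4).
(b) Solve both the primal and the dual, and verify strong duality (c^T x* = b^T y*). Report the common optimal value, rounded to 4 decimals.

The standard primal-dual pair for 'max c^T x s.t. A x <= b, x >= 0' is:
  Dual:  min b^T y  s.t.  A^T y >= c,  y >= 0.

So the dual LP is:
  minimize  9y1 + 8y2 + 17y3 + 33y4
  subject to:
    y1 + 3y3 + 4y4 >= 2
    y2 + y3 + 2y4 >= 1
    y1, y2, y3, y4 >= 0

Solving the primal: x* = (3, 8).
  primal value c^T x* = 14.
Solving the dual: y* = (0, 0.3333, 0.6667, 0).
  dual value b^T y* = 14.
Strong duality: c^T x* = b^T y*. Confirmed.

14


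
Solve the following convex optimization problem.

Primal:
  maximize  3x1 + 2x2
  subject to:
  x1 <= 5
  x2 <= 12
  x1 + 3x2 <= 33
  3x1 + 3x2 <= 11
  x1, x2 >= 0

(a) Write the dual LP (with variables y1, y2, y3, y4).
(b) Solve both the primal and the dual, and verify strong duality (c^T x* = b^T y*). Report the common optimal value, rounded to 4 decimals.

The standard primal-dual pair for 'max c^T x s.t. A x <= b, x >= 0' is:
  Dual:  min b^T y  s.t.  A^T y >= c,  y >= 0.

So the dual LP is:
  minimize  5y1 + 12y2 + 33y3 + 11y4
  subject to:
    y1 + y3 + 3y4 >= 3
    y2 + 3y3 + 3y4 >= 2
    y1, y2, y3, y4 >= 0

Solving the primal: x* = (3.6667, 0).
  primal value c^T x* = 11.
Solving the dual: y* = (0, 0, 0, 1).
  dual value b^T y* = 11.
Strong duality: c^T x* = b^T y*. Confirmed.

11


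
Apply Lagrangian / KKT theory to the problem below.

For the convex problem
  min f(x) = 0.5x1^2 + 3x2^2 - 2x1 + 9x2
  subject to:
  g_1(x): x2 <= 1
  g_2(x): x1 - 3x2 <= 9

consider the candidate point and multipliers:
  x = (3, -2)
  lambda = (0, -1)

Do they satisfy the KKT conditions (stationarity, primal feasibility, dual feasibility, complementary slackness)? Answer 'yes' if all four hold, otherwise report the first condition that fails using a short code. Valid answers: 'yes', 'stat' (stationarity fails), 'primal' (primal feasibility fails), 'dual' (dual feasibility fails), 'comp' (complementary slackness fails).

Gradient of f: grad f(x) = Q x + c = (1, -3)
Constraint values g_i(x) = a_i^T x - b_i:
  g_1((3, -2)) = -3
  g_2((3, -2)) = 0
Stationarity residual: grad f(x) + sum_i lambda_i a_i = (0, 0)
  -> stationarity OK
Primal feasibility (all g_i <= 0): OK
Dual feasibility (all lambda_i >= 0): FAILS
Complementary slackness (lambda_i * g_i(x) = 0 for all i): OK

Verdict: the first failing condition is dual_feasibility -> dual.

dual


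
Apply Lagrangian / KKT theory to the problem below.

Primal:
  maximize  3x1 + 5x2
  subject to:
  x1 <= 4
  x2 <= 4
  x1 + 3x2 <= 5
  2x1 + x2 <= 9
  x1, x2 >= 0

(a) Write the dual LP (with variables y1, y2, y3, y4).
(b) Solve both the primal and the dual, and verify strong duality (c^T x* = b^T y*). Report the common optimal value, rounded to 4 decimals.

The standard primal-dual pair for 'max c^T x s.t. A x <= b, x >= 0' is:
  Dual:  min b^T y  s.t.  A^T y >= c,  y >= 0.

So the dual LP is:
  minimize  4y1 + 4y2 + 5y3 + 9y4
  subject to:
    y1 + y3 + 2y4 >= 3
    y2 + 3y3 + y4 >= 5
    y1, y2, y3, y4 >= 0

Solving the primal: x* = (4, 0.3333).
  primal value c^T x* = 13.6667.
Solving the dual: y* = (1.3333, 0, 1.6667, 0).
  dual value b^T y* = 13.6667.
Strong duality: c^T x* = b^T y*. Confirmed.

13.6667


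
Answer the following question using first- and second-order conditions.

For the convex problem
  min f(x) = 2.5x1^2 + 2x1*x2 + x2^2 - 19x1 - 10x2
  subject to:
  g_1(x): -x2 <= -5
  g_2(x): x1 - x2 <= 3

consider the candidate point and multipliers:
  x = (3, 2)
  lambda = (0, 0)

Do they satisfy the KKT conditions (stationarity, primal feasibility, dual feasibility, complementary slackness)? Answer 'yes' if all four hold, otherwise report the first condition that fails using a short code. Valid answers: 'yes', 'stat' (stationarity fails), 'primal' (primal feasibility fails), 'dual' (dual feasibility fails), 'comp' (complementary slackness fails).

Gradient of f: grad f(x) = Q x + c = (0, 0)
Constraint values g_i(x) = a_i^T x - b_i:
  g_1((3, 2)) = 3
  g_2((3, 2)) = -2
Stationarity residual: grad f(x) + sum_i lambda_i a_i = (0, 0)
  -> stationarity OK
Primal feasibility (all g_i <= 0): FAILS
Dual feasibility (all lambda_i >= 0): OK
Complementary slackness (lambda_i * g_i(x) = 0 for all i): OK

Verdict: the first failing condition is primal_feasibility -> primal.

primal


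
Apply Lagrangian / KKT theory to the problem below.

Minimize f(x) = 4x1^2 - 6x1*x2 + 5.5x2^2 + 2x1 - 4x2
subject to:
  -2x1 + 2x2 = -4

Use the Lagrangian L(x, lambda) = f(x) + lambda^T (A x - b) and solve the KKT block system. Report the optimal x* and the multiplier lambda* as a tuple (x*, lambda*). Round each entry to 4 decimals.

Form the Lagrangian:
  L(x, lambda) = (1/2) x^T Q x + c^T x + lambda^T (A x - b)
Stationarity (grad_x L = 0): Q x + c + A^T lambda = 0.
Primal feasibility: A x = b.

This gives the KKT block system:
  [ Q   A^T ] [ x     ]   [-c ]
  [ A    0  ] [ lambda ] = [ b ]

Solving the linear system:
  x*      = (1.7143, -0.2857)
  lambda* = (8.7143)
  f(x*)   = 19.7143

x* = (1.7143, -0.2857), lambda* = (8.7143)


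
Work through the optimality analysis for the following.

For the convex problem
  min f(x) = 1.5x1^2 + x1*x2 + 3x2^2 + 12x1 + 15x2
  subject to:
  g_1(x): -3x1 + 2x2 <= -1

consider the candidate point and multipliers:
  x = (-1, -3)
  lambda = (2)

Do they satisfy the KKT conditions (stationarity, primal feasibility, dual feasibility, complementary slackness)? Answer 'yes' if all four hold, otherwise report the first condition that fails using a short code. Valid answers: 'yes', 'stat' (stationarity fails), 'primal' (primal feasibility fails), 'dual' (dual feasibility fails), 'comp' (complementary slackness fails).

Gradient of f: grad f(x) = Q x + c = (6, -4)
Constraint values g_i(x) = a_i^T x - b_i:
  g_1((-1, -3)) = -2
Stationarity residual: grad f(x) + sum_i lambda_i a_i = (0, 0)
  -> stationarity OK
Primal feasibility (all g_i <= 0): OK
Dual feasibility (all lambda_i >= 0): OK
Complementary slackness (lambda_i * g_i(x) = 0 for all i): FAILS

Verdict: the first failing condition is complementary_slackness -> comp.

comp


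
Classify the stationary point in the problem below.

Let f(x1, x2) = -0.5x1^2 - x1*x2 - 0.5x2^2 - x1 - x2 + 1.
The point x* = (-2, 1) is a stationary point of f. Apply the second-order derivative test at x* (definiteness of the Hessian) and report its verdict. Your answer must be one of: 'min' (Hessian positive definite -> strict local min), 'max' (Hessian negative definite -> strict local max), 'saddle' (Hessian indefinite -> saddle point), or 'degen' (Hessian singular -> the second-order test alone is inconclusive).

Compute the Hessian H = grad^2 f:
  H = [[-1, -1], [-1, -1]]
Verify stationarity: grad f(x*) = H x* + g = (0, 0).
Eigenvalues of H: -2, 0.
H has a zero eigenvalue (singular; negative semidefinite but not definite), so H is neither positive definite, negative definite, nor indefinite. The second-order test alone is inconclusive -> degen.
(Indeed, f is constant along the null direction of H through x*, so x* is not a strict local extremum.)

degen


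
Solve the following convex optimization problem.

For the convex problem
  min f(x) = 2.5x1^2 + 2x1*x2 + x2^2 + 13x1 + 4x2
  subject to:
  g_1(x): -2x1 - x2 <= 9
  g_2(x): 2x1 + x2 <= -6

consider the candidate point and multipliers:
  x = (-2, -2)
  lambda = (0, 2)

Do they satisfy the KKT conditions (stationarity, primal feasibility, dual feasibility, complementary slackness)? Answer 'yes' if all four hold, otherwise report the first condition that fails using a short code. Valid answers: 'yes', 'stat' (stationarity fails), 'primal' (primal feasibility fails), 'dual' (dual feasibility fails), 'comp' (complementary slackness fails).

Gradient of f: grad f(x) = Q x + c = (-1, -4)
Constraint values g_i(x) = a_i^T x - b_i:
  g_1((-2, -2)) = -3
  g_2((-2, -2)) = 0
Stationarity residual: grad f(x) + sum_i lambda_i a_i = (3, -2)
  -> stationarity FAILS
Primal feasibility (all g_i <= 0): OK
Dual feasibility (all lambda_i >= 0): OK
Complementary slackness (lambda_i * g_i(x) = 0 for all i): OK

Verdict: the first failing condition is stationarity -> stat.

stat


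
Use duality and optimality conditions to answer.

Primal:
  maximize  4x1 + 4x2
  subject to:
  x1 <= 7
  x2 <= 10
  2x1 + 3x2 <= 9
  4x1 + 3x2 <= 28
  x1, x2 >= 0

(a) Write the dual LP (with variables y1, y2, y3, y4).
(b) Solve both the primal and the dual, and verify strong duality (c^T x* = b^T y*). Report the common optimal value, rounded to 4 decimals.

The standard primal-dual pair for 'max c^T x s.t. A x <= b, x >= 0' is:
  Dual:  min b^T y  s.t.  A^T y >= c,  y >= 0.

So the dual LP is:
  minimize  7y1 + 10y2 + 9y3 + 28y4
  subject to:
    y1 + 2y3 + 4y4 >= 4
    y2 + 3y3 + 3y4 >= 4
    y1, y2, y3, y4 >= 0

Solving the primal: x* = (4.5, 0).
  primal value c^T x* = 18.
Solving the dual: y* = (0, 0, 2, 0).
  dual value b^T y* = 18.
Strong duality: c^T x* = b^T y*. Confirmed.

18


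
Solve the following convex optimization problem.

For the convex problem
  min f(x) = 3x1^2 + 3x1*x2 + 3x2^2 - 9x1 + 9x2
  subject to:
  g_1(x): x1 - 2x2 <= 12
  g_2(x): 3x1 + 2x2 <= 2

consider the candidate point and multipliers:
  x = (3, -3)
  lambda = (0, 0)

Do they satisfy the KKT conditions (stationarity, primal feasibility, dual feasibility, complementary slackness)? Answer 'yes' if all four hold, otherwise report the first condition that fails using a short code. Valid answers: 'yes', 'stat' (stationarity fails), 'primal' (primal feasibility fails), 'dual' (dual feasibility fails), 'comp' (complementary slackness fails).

Gradient of f: grad f(x) = Q x + c = (0, 0)
Constraint values g_i(x) = a_i^T x - b_i:
  g_1((3, -3)) = -3
  g_2((3, -3)) = 1
Stationarity residual: grad f(x) + sum_i lambda_i a_i = (0, 0)
  -> stationarity OK
Primal feasibility (all g_i <= 0): FAILS
Dual feasibility (all lambda_i >= 0): OK
Complementary slackness (lambda_i * g_i(x) = 0 for all i): OK

Verdict: the first failing condition is primal_feasibility -> primal.

primal


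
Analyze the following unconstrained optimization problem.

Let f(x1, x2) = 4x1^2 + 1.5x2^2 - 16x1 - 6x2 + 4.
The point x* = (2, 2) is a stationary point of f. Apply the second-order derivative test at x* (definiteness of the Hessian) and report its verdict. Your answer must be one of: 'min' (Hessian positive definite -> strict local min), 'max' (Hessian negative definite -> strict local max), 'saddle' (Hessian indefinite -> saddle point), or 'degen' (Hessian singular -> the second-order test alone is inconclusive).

Compute the Hessian H = grad^2 f:
  H = [[8, 0], [0, 3]]
Verify stationarity: grad f(x*) = H x* + g = (0, 0).
Eigenvalues of H: 3, 8.
Both eigenvalues > 0, so H is positive definite -> x* is a strict local min.

min


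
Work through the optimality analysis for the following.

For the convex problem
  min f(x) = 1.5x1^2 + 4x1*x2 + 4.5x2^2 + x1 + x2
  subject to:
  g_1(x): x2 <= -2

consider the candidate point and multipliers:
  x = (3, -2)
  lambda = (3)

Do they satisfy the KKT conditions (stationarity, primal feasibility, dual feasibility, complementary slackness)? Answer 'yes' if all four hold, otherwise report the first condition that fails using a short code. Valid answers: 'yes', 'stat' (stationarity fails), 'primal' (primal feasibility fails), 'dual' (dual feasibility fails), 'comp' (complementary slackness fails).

Gradient of f: grad f(x) = Q x + c = (2, -5)
Constraint values g_i(x) = a_i^T x - b_i:
  g_1((3, -2)) = 0
Stationarity residual: grad f(x) + sum_i lambda_i a_i = (2, -2)
  -> stationarity FAILS
Primal feasibility (all g_i <= 0): OK
Dual feasibility (all lambda_i >= 0): OK
Complementary slackness (lambda_i * g_i(x) = 0 for all i): OK

Verdict: the first failing condition is stationarity -> stat.

stat


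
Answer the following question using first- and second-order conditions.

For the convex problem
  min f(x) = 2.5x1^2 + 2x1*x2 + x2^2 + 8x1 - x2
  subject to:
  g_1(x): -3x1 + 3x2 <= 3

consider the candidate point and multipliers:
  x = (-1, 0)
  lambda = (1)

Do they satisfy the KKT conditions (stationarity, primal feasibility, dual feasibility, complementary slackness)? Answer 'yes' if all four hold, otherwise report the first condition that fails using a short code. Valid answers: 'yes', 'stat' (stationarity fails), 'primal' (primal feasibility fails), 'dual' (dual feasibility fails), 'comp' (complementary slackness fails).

Gradient of f: grad f(x) = Q x + c = (3, -3)
Constraint values g_i(x) = a_i^T x - b_i:
  g_1((-1, 0)) = 0
Stationarity residual: grad f(x) + sum_i lambda_i a_i = (0, 0)
  -> stationarity OK
Primal feasibility (all g_i <= 0): OK
Dual feasibility (all lambda_i >= 0): OK
Complementary slackness (lambda_i * g_i(x) = 0 for all i): OK

Verdict: yes, KKT holds.

yes


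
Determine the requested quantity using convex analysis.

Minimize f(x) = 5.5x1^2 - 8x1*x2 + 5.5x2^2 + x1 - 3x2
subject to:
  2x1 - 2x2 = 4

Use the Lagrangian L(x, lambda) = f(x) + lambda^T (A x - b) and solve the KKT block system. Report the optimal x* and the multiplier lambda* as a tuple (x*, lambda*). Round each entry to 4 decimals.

Form the Lagrangian:
  L(x, lambda) = (1/2) x^T Q x + c^T x + lambda^T (A x - b)
Stationarity (grad_x L = 0): Q x + c + A^T lambda = 0.
Primal feasibility: A x = b.

This gives the KKT block system:
  [ Q   A^T ] [ x     ]   [-c ]
  [ A    0  ] [ lambda ] = [ b ]

Solving the linear system:
  x*      = (1.3333, -0.6667)
  lambda* = (-10.5)
  f(x*)   = 22.6667

x* = (1.3333, -0.6667), lambda* = (-10.5)


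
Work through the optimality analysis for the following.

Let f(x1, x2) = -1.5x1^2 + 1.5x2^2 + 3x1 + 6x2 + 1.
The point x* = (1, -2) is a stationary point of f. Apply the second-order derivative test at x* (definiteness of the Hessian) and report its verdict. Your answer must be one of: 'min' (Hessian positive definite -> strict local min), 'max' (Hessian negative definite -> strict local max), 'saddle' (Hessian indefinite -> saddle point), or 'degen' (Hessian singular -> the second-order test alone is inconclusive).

Compute the Hessian H = grad^2 f:
  H = [[-3, 0], [0, 3]]
Verify stationarity: grad f(x*) = H x* + g = (0, 0).
Eigenvalues of H: -3, 3.
Eigenvalues have mixed signs, so H is indefinite -> x* is a saddle point.

saddle


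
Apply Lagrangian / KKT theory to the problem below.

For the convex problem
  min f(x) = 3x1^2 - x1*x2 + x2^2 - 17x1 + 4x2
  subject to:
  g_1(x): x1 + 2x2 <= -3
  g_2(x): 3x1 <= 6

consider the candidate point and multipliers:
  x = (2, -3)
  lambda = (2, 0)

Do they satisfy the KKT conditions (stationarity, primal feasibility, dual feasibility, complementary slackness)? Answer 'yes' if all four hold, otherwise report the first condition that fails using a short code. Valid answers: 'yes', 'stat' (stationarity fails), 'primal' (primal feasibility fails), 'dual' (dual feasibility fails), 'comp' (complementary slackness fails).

Gradient of f: grad f(x) = Q x + c = (-2, -4)
Constraint values g_i(x) = a_i^T x - b_i:
  g_1((2, -3)) = -1
  g_2((2, -3)) = 0
Stationarity residual: grad f(x) + sum_i lambda_i a_i = (0, 0)
  -> stationarity OK
Primal feasibility (all g_i <= 0): OK
Dual feasibility (all lambda_i >= 0): OK
Complementary slackness (lambda_i * g_i(x) = 0 for all i): FAILS

Verdict: the first failing condition is complementary_slackness -> comp.

comp


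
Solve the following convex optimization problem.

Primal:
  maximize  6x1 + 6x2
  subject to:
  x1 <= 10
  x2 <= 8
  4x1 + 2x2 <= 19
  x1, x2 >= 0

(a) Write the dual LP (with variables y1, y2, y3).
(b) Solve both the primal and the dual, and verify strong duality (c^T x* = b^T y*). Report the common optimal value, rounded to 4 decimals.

The standard primal-dual pair for 'max c^T x s.t. A x <= b, x >= 0' is:
  Dual:  min b^T y  s.t.  A^T y >= c,  y >= 0.

So the dual LP is:
  minimize  10y1 + 8y2 + 19y3
  subject to:
    y1 + 4y3 >= 6
    y2 + 2y3 >= 6
    y1, y2, y3 >= 0

Solving the primal: x* = (0.75, 8).
  primal value c^T x* = 52.5.
Solving the dual: y* = (0, 3, 1.5).
  dual value b^T y* = 52.5.
Strong duality: c^T x* = b^T y*. Confirmed.

52.5


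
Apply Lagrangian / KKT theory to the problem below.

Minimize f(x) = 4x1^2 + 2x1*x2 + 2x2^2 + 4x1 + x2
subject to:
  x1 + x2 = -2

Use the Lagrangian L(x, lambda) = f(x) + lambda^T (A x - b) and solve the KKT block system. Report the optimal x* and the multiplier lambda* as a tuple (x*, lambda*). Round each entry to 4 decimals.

Form the Lagrangian:
  L(x, lambda) = (1/2) x^T Q x + c^T x + lambda^T (A x - b)
Stationarity (grad_x L = 0): Q x + c + A^T lambda = 0.
Primal feasibility: A x = b.

This gives the KKT block system:
  [ Q   A^T ] [ x     ]   [-c ]
  [ A    0  ] [ lambda ] = [ b ]

Solving the linear system:
  x*      = (-0.875, -1.125)
  lambda* = (5.25)
  f(x*)   = 2.9375

x* = (-0.875, -1.125), lambda* = (5.25)


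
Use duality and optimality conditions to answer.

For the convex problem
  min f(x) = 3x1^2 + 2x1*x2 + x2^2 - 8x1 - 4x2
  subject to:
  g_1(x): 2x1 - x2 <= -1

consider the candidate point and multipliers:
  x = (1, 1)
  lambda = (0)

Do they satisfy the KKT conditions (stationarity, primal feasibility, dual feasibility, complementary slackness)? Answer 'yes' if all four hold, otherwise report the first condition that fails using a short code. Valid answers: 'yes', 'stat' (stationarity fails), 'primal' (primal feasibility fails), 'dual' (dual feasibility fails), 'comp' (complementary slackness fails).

Gradient of f: grad f(x) = Q x + c = (0, 0)
Constraint values g_i(x) = a_i^T x - b_i:
  g_1((1, 1)) = 2
Stationarity residual: grad f(x) + sum_i lambda_i a_i = (0, 0)
  -> stationarity OK
Primal feasibility (all g_i <= 0): FAILS
Dual feasibility (all lambda_i >= 0): OK
Complementary slackness (lambda_i * g_i(x) = 0 for all i): OK

Verdict: the first failing condition is primal_feasibility -> primal.

primal


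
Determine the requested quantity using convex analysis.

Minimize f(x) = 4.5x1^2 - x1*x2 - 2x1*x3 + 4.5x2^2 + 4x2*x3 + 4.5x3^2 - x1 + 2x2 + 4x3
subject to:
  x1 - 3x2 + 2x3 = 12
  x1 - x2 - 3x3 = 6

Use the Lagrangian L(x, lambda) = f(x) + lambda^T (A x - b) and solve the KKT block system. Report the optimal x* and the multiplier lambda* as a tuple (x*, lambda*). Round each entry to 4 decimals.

Form the Lagrangian:
  L(x, lambda) = (1/2) x^T Q x + c^T x + lambda^T (A x - b)
Stationarity (grad_x L = 0): Q x + c + A^T lambda = 0.
Primal feasibility: A x = b.

This gives the KKT block system:
  [ Q   A^T ] [ x     ]   [-c ]
  [ A    0  ] [ lambda ] = [ b ]

Solving the linear system:
  x*      = (1.6518, -3.6128, -0.2451)
  lambda* = (-7.5893, -10.3799)
  f(x*)   = 71.7463

x* = (1.6518, -3.6128, -0.2451), lambda* = (-7.5893, -10.3799)


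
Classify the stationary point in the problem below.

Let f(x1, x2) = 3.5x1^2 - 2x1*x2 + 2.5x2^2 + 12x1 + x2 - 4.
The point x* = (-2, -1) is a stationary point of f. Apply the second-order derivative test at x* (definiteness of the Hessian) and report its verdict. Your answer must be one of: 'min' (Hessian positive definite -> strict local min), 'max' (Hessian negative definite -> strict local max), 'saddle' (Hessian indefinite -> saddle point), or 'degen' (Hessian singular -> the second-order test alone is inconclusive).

Compute the Hessian H = grad^2 f:
  H = [[7, -2], [-2, 5]]
Verify stationarity: grad f(x*) = H x* + g = (0, 0).
Eigenvalues of H: 3.7639, 8.2361.
Both eigenvalues > 0, so H is positive definite -> x* is a strict local min.

min


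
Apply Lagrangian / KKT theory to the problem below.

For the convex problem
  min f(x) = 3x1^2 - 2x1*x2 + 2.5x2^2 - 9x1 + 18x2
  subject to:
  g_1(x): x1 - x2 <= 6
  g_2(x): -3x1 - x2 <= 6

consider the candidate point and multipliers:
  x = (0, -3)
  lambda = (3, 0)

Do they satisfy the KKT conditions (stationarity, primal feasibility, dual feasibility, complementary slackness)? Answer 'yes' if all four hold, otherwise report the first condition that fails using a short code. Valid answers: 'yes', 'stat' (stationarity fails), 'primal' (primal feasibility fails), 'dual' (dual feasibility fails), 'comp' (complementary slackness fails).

Gradient of f: grad f(x) = Q x + c = (-3, 3)
Constraint values g_i(x) = a_i^T x - b_i:
  g_1((0, -3)) = -3
  g_2((0, -3)) = -3
Stationarity residual: grad f(x) + sum_i lambda_i a_i = (0, 0)
  -> stationarity OK
Primal feasibility (all g_i <= 0): OK
Dual feasibility (all lambda_i >= 0): OK
Complementary slackness (lambda_i * g_i(x) = 0 for all i): FAILS

Verdict: the first failing condition is complementary_slackness -> comp.

comp


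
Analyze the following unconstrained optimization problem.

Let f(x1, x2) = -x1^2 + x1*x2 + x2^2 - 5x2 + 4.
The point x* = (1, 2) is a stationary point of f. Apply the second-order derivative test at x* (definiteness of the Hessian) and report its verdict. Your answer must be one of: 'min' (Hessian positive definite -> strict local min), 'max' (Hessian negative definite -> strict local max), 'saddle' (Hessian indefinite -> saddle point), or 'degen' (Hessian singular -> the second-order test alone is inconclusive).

Compute the Hessian H = grad^2 f:
  H = [[-2, 1], [1, 2]]
Verify stationarity: grad f(x*) = H x* + g = (0, 0).
Eigenvalues of H: -2.2361, 2.2361.
Eigenvalues have mixed signs, so H is indefinite -> x* is a saddle point.

saddle


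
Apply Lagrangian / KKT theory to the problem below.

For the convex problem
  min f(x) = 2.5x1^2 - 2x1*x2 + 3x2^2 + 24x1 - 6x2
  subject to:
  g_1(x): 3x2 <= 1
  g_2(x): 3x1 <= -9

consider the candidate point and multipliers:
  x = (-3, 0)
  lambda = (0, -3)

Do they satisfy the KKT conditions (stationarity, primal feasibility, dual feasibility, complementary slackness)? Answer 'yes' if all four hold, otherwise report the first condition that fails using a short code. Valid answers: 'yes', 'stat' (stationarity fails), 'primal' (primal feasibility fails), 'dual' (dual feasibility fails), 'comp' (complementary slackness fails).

Gradient of f: grad f(x) = Q x + c = (9, 0)
Constraint values g_i(x) = a_i^T x - b_i:
  g_1((-3, 0)) = -1
  g_2((-3, 0)) = 0
Stationarity residual: grad f(x) + sum_i lambda_i a_i = (0, 0)
  -> stationarity OK
Primal feasibility (all g_i <= 0): OK
Dual feasibility (all lambda_i >= 0): FAILS
Complementary slackness (lambda_i * g_i(x) = 0 for all i): OK

Verdict: the first failing condition is dual_feasibility -> dual.

dual


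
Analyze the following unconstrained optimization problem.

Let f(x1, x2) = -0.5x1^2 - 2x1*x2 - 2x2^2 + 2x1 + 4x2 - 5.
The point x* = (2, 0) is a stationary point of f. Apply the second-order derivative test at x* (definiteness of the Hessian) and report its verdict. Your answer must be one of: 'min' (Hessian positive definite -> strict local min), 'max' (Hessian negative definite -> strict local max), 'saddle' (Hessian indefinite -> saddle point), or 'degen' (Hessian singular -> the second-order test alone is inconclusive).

Compute the Hessian H = grad^2 f:
  H = [[-1, -2], [-2, -4]]
Verify stationarity: grad f(x*) = H x* + g = (0, 0).
Eigenvalues of H: -5, 0.
H has a zero eigenvalue (singular; negative semidefinite but not definite), so H is neither positive definite, negative definite, nor indefinite. The second-order test alone is inconclusive -> degen.
(Indeed, f is constant along the null direction of H through x*, so x* is not a strict local extremum.)

degen


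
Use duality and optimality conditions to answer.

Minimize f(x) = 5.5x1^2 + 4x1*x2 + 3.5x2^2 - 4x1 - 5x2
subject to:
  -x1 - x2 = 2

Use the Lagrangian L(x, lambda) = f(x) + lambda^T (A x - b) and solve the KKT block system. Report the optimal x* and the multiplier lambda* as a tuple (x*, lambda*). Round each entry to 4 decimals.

Form the Lagrangian:
  L(x, lambda) = (1/2) x^T Q x + c^T x + lambda^T (A x - b)
Stationarity (grad_x L = 0): Q x + c + A^T lambda = 0.
Primal feasibility: A x = b.

This gives the KKT block system:
  [ Q   A^T ] [ x     ]   [-c ]
  [ A    0  ] [ lambda ] = [ b ]

Solving the linear system:
  x*      = (-0.7, -1.3)
  lambda* = (-16.9)
  f(x*)   = 21.55

x* = (-0.7, -1.3), lambda* = (-16.9)


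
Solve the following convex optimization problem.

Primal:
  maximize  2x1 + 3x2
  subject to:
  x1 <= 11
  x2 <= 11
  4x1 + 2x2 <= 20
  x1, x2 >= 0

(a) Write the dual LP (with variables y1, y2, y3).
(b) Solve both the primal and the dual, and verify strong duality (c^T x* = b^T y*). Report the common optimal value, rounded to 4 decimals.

The standard primal-dual pair for 'max c^T x s.t. A x <= b, x >= 0' is:
  Dual:  min b^T y  s.t.  A^T y >= c,  y >= 0.

So the dual LP is:
  minimize  11y1 + 11y2 + 20y3
  subject to:
    y1 + 4y3 >= 2
    y2 + 2y3 >= 3
    y1, y2, y3 >= 0

Solving the primal: x* = (0, 10).
  primal value c^T x* = 30.
Solving the dual: y* = (0, 0, 1.5).
  dual value b^T y* = 30.
Strong duality: c^T x* = b^T y*. Confirmed.

30


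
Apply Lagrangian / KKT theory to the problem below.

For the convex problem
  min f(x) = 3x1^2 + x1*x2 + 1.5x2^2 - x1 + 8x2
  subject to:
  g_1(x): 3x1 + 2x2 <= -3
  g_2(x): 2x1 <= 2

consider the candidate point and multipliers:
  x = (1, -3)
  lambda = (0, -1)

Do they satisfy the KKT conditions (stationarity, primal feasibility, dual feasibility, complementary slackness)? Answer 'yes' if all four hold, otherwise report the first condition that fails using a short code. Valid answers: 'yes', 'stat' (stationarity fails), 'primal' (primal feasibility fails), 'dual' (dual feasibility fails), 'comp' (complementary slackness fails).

Gradient of f: grad f(x) = Q x + c = (2, 0)
Constraint values g_i(x) = a_i^T x - b_i:
  g_1((1, -3)) = 0
  g_2((1, -3)) = 0
Stationarity residual: grad f(x) + sum_i lambda_i a_i = (0, 0)
  -> stationarity OK
Primal feasibility (all g_i <= 0): OK
Dual feasibility (all lambda_i >= 0): FAILS
Complementary slackness (lambda_i * g_i(x) = 0 for all i): OK

Verdict: the first failing condition is dual_feasibility -> dual.

dual


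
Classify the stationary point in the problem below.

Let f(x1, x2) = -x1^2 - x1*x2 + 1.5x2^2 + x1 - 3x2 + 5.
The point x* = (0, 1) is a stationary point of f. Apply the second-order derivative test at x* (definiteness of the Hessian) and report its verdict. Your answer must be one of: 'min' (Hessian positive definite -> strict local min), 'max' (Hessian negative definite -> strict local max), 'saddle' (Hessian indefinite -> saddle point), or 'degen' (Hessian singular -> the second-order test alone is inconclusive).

Compute the Hessian H = grad^2 f:
  H = [[-2, -1], [-1, 3]]
Verify stationarity: grad f(x*) = H x* + g = (0, 0).
Eigenvalues of H: -2.1926, 3.1926.
Eigenvalues have mixed signs, so H is indefinite -> x* is a saddle point.

saddle


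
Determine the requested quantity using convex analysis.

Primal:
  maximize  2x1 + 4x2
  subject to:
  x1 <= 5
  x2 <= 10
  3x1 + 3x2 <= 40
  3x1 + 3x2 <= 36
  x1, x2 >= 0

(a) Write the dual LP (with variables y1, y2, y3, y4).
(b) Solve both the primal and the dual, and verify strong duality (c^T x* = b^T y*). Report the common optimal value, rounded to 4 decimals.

The standard primal-dual pair for 'max c^T x s.t. A x <= b, x >= 0' is:
  Dual:  min b^T y  s.t.  A^T y >= c,  y >= 0.

So the dual LP is:
  minimize  5y1 + 10y2 + 40y3 + 36y4
  subject to:
    y1 + 3y3 + 3y4 >= 2
    y2 + 3y3 + 3y4 >= 4
    y1, y2, y3, y4 >= 0

Solving the primal: x* = (2, 10).
  primal value c^T x* = 44.
Solving the dual: y* = (0, 2, 0, 0.6667).
  dual value b^T y* = 44.
Strong duality: c^T x* = b^T y*. Confirmed.

44


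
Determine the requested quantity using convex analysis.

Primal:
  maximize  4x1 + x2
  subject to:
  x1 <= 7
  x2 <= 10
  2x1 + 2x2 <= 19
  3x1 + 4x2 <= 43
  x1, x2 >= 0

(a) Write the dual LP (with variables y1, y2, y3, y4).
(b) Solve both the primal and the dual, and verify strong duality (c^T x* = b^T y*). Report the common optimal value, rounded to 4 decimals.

The standard primal-dual pair for 'max c^T x s.t. A x <= b, x >= 0' is:
  Dual:  min b^T y  s.t.  A^T y >= c,  y >= 0.

So the dual LP is:
  minimize  7y1 + 10y2 + 19y3 + 43y4
  subject to:
    y1 + 2y3 + 3y4 >= 4
    y2 + 2y3 + 4y4 >= 1
    y1, y2, y3, y4 >= 0

Solving the primal: x* = (7, 2.5).
  primal value c^T x* = 30.5.
Solving the dual: y* = (3, 0, 0.5, 0).
  dual value b^T y* = 30.5.
Strong duality: c^T x* = b^T y*. Confirmed.

30.5


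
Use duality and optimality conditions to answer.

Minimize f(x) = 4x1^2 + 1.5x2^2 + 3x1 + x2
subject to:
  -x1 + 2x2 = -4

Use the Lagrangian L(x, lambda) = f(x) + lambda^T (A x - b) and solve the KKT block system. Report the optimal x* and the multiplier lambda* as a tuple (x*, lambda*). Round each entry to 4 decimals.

Form the Lagrangian:
  L(x, lambda) = (1/2) x^T Q x + c^T x + lambda^T (A x - b)
Stationarity (grad_x L = 0): Q x + c + A^T lambda = 0.
Primal feasibility: A x = b.

This gives the KKT block system:
  [ Q   A^T ] [ x     ]   [-c ]
  [ A    0  ] [ lambda ] = [ b ]

Solving the linear system:
  x*      = (-0.0571, -2.0286)
  lambda* = (2.5429)
  f(x*)   = 3.9857

x* = (-0.0571, -2.0286), lambda* = (2.5429)


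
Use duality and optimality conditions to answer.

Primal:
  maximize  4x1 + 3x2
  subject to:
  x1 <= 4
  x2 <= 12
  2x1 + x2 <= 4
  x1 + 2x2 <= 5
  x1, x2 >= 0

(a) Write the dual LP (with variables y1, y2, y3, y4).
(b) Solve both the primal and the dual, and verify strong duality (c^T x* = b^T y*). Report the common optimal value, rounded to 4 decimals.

The standard primal-dual pair for 'max c^T x s.t. A x <= b, x >= 0' is:
  Dual:  min b^T y  s.t.  A^T y >= c,  y >= 0.

So the dual LP is:
  minimize  4y1 + 12y2 + 4y3 + 5y4
  subject to:
    y1 + 2y3 + y4 >= 4
    y2 + y3 + 2y4 >= 3
    y1, y2, y3, y4 >= 0

Solving the primal: x* = (1, 2).
  primal value c^T x* = 10.
Solving the dual: y* = (0, 0, 1.6667, 0.6667).
  dual value b^T y* = 10.
Strong duality: c^T x* = b^T y*. Confirmed.

10


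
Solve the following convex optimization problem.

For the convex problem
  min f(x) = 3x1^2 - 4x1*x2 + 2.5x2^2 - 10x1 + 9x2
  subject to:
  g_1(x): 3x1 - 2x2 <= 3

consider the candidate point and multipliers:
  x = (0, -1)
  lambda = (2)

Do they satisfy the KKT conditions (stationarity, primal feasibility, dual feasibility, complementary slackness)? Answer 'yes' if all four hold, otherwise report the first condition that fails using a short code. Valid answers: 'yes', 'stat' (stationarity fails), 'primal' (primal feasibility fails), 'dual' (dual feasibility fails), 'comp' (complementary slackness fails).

Gradient of f: grad f(x) = Q x + c = (-6, 4)
Constraint values g_i(x) = a_i^T x - b_i:
  g_1((0, -1)) = -1
Stationarity residual: grad f(x) + sum_i lambda_i a_i = (0, 0)
  -> stationarity OK
Primal feasibility (all g_i <= 0): OK
Dual feasibility (all lambda_i >= 0): OK
Complementary slackness (lambda_i * g_i(x) = 0 for all i): FAILS

Verdict: the first failing condition is complementary_slackness -> comp.

comp
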